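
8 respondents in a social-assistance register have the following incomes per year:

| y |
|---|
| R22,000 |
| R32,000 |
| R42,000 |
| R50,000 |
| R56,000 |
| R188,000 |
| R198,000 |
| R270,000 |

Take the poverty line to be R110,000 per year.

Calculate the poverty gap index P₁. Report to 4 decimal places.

Poor units: R22,000, R32,000, R42,000, R50,000, R56,000 (q = 5 of N = 8).
Normalized shortfalls: (110000−22000)/110000 = 0.8000; (110000−32000)/110000 = 0.7091; (110000−42000)/110000 = 0.6182; (110000−50000)/110000 = 0.5455; (110000−56000)/110000 = 0.4909.
Σ = 3.163636. Dividing by the full population N = 8 gives P₁ = 0.3955.

0.3955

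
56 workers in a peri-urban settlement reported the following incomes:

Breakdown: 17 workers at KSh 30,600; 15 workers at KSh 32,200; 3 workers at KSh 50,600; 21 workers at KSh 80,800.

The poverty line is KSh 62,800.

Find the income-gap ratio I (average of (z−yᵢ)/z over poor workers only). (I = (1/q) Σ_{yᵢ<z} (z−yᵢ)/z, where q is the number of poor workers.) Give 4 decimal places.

Poor units: 17×KSh 30,600, 15×KSh 32,200, 3×KSh 50,600 (q = 35 of N = 56).
Relative gaps: 0.5127 (×17), 0.4873 (×15), 0.1943 (×3); sum = 16.608280.
The income-gap ratio divides by q (the poor only): 16.608280 / 35 = 0.4745.

0.4745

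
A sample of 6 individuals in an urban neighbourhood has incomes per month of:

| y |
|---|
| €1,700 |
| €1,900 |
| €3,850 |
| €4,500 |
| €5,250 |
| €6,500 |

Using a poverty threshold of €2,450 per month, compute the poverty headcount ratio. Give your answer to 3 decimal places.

0.333

2 of the 6 individuals have income below €2,450.
H = 2/6 = 0.333.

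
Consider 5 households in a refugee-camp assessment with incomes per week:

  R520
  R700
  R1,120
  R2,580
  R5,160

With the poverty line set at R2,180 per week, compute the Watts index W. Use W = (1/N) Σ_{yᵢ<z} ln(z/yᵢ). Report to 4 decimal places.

0.6470

Below z: R520, R700, R1,120 (q = 3 of N = 5).
ln(z/y) terms: ln(2180/520) = 1.4333; ln(2180/700) = 1.1360; ln(2180/1120) = 0.6660.
W = 3.235247 / 5 = 0.6470.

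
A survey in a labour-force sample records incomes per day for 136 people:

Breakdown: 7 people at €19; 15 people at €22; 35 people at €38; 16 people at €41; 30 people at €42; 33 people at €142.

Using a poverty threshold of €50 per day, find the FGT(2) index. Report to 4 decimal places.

Below z: 7×€19, 15×€22, 35×€38, 16×€41, 30×€42 (q = 103 of N = 136).
Gap ratios (z−y)/z: (50−19)/50 = 0.6200 (×7); (50−22)/50 = 0.5600 (×15); (50−38)/50 = 0.2400 (×35); (50−41)/50 = 0.1800 (×16); (50−42)/50 = 0.1600 (×30).
Squared: 0.3844 (×7); 0.3136 (×15); 0.0576 (×35); 0.0324 (×16); 0.0256 (×30).
Sum = 10.697200; P₂ = 10.697200 / 136 = 0.0787.

0.0787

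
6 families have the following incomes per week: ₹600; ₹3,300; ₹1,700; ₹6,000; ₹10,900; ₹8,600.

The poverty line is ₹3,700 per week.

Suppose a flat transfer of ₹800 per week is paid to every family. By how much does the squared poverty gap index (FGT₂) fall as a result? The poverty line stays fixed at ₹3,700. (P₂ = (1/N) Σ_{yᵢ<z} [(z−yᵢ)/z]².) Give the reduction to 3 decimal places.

0.086

Before: below the line — ₹600, ₹1,700, ₹3,300; squared poverty gap index (FGT₂) = 0.16764.
After the ₹800 transfer: below the line — ₹1,400, ₹2,500; squared poverty gap index (FGT₂) = 0.08193.
Reduction = 0.16764 − 0.08193 = 0.086.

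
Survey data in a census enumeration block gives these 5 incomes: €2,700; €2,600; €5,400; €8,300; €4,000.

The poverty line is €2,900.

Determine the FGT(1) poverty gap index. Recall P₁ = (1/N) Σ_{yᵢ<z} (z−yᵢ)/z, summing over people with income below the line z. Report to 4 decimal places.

0.0345

Poor units: €2,600, €2,700 (q = 2 of N = 5).
Normalized shortfalls: (2900−2600)/2900 = 0.1034; (2900−2700)/2900 = 0.0690.
Σ = 0.172414. Dividing by the full population N = 5 gives P₁ = 0.0345.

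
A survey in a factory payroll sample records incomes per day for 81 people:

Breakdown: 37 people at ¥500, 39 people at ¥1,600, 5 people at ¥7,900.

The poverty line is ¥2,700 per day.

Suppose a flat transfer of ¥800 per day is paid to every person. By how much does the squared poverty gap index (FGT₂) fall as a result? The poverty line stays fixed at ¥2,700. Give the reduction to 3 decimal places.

Before: below the line — 37×¥500, 39×¥1,600; squared poverty gap index (FGT₂) = 0.38319.
After the ¥800 transfer: below the line — 37×¥1,300, 39×¥2,400; squared poverty gap index (FGT₂) = 0.12876.
Reduction = 0.38319 − 0.12876 = 0.254.

0.254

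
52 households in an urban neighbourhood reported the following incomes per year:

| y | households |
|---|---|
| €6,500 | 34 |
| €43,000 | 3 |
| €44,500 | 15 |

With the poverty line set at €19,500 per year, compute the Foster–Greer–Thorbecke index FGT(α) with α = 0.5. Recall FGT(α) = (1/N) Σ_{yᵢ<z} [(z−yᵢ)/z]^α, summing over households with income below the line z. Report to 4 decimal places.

0.5339

Below z: 34×€6,500 (q = 34 of N = 52).
Relative gaps: (19500−6500)/19500 = 0.6667 (×34).
Raised to α = 0.5: 0.81650 (×34).
Sum = 27.760884; FGT(0.5) = 27.760884 / 52 = 0.5339.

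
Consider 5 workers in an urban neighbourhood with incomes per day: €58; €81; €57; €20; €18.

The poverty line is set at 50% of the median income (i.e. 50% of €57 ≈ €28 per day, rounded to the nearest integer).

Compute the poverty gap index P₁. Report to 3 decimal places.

0.129

Incomes under z: €18, €20 (q = 2 of N = 5).
Normalized shortfalls: (28−18)/28 = 0.3571; (28−20)/28 = 0.2857.
Σ = 0.642857. Dividing by the full population N = 5 gives P₁ = 0.129.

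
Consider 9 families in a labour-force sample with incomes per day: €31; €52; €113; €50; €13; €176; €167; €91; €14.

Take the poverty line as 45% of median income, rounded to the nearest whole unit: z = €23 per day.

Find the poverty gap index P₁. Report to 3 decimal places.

Below the line: €13, €14 (q = 2 of N = 9).
Gap ratios (z−y)/z: (23−13)/23 = 0.4348; (23−14)/23 = 0.3913.
Sum of shortfalls = 0.826087; P₁ averages over all N: 0.826087 / 9 = 0.092.

0.092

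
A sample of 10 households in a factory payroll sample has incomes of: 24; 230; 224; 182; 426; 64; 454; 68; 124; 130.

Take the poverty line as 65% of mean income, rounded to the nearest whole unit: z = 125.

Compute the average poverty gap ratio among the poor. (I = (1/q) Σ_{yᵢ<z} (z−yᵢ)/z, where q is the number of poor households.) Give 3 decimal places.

Incomes under z: 24, 64, 68, 124 (q = 4 of N = 10).
Shortfall ratios (z−y)/z: 0.8080, 0.4880, 0.4560, 0.0080; sum = 1.760000.
The income-gap ratio divides by q (the poor only): 1.760000 / 4 = 0.440.

0.440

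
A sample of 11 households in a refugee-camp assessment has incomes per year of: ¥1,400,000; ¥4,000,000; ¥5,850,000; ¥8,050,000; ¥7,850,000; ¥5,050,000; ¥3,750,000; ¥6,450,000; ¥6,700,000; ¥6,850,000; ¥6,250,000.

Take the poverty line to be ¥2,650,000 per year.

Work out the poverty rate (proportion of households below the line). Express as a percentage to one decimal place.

9.1%

1 of the 11 households have income below ¥2,650,000.
H = 1/11 = 9.1%.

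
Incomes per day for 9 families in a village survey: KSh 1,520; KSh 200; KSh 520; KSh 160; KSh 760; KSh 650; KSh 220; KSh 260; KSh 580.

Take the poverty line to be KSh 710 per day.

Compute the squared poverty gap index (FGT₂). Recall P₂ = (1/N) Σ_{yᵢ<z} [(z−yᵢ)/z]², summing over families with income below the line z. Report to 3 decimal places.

0.234

Poor units: KSh 160, KSh 200, KSh 220, KSh 260, KSh 520, KSh 580, KSh 650 (q = 7 of N = 9).
Shortfall ratios: (710−160)/710 = 0.7746; (710−200)/710 = 0.7183; (710−220)/710 = 0.6901; (710−260)/710 = 0.6338; (710−520)/710 = 0.2676; (710−580)/710 = 0.1831; (710−650)/710 = 0.0845.
Squared: 0.6001; 0.5160; 0.4763; 0.4017; 0.0716; 0.0335; 0.0071.
Sum = 2.106328; P₂ = 2.106328 / 9 = 0.234.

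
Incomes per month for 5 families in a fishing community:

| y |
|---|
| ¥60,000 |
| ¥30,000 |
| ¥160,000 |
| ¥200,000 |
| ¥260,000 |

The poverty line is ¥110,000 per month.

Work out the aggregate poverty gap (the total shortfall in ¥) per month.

¥130,000

Poor units: ¥30,000, ¥60,000 (q = 2 of N = 5).
Individual gaps: 110000−30000 = 80000; 110000−60000 = 50000.
Aggregate gap = ¥130,000.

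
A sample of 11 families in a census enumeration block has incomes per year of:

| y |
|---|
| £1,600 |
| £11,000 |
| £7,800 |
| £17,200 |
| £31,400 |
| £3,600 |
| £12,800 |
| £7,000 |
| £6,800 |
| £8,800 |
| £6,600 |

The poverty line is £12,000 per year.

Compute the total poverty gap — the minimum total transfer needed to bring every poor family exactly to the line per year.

£42,800

Below the line: £1,600, £3,600, £6,600, £6,800, £7,000, £7,800, £8,800, £11,000 (q = 8 of N = 11).
Individual gaps: 12000−1600 = 10400; 12000−3600 = 8400; 12000−6600 = 5400; 12000−6800 = 5200; 12000−7000 = 5000; 12000−7800 = 4200; 12000−8800 = 3200; 12000−11000 = 1000.
Aggregate gap = £42,800.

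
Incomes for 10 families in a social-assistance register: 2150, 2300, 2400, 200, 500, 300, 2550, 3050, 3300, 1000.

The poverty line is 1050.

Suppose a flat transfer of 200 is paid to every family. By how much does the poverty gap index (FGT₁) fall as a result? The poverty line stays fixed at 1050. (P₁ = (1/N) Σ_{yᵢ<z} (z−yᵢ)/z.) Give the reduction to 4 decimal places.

Before: below the line — 200, 300, 500, 1000; poverty gap index (FGT₁) = 0.209524.
After the 200 transfer: below the line — 400, 500, 700; poverty gap index (FGT₁) = 0.147619.
Reduction = 0.209524 − 0.147619 = 0.0619.

0.0619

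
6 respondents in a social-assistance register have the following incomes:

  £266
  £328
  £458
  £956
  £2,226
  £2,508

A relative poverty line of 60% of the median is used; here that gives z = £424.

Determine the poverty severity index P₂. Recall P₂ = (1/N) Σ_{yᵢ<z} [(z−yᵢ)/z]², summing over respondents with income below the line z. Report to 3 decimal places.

Poor units: £266, £328 (q = 2 of N = 6).
Shortfall ratios: (424−266)/424 = 0.3726; (424−328)/424 = 0.2264.
Squared: 0.1389; 0.0513.
Sum = 0.190125; P₂ = 0.190125 / 6 = 0.032.

0.032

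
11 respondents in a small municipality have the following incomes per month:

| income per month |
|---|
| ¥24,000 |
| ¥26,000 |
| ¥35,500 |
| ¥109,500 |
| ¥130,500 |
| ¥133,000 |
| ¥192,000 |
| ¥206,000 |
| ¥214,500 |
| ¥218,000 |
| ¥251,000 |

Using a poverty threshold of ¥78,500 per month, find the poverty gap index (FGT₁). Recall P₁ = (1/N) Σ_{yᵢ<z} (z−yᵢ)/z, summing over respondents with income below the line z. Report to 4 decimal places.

0.1737

Below z: ¥24,000, ¥26,000, ¥35,500 (q = 3 of N = 11).
Gap ratios (z−y)/z: (78500−24000)/78500 = 0.6943; (78500−26000)/78500 = 0.6688; (78500−35500)/78500 = 0.5478.
Σ = 1.910828. Dividing by the full population N = 11 gives P₁ = 0.1737.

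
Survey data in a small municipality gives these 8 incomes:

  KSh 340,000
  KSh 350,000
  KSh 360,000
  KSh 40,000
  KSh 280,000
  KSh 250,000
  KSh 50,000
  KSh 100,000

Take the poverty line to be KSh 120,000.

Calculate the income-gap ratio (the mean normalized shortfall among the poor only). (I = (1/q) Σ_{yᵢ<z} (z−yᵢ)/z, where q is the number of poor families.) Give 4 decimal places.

Incomes under z: KSh 40,000, KSh 50,000, KSh 100,000 (q = 3 of N = 8).
Relative gaps: 0.6667, 0.5833, 0.1667; sum = 1.416667.
The income-gap ratio divides by q (the poor only): 1.416667 / 3 = 0.4722.

0.4722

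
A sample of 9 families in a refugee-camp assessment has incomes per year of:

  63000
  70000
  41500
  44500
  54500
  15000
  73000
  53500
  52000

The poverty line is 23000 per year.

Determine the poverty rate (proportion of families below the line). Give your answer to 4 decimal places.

1 of the 9 families have income below 23000.
H = 1/9 = 0.1111.

0.1111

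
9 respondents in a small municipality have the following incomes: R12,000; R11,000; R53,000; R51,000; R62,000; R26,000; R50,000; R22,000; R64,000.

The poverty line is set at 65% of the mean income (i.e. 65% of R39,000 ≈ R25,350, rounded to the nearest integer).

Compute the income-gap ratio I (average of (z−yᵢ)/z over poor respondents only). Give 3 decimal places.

0.408

Incomes under z: R11,000, R12,000, R22,000 (q = 3 of N = 9).
Relative gaps: 0.5661, 0.5266, 0.1321; sum = 1.224852.
The income-gap ratio divides by q (the poor only): 1.224852 / 3 = 0.408.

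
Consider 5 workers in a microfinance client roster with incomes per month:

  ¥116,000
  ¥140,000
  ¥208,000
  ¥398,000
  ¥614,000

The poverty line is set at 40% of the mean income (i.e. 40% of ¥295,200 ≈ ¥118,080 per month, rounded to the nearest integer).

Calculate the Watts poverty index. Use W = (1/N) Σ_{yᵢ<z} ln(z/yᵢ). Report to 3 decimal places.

Incomes under z: ¥116,000 (q = 1 of N = 5).
Log shortfalls: ln(118080/116000) = 0.0178.
W = 0.017772 / 5 = 0.004.

0.004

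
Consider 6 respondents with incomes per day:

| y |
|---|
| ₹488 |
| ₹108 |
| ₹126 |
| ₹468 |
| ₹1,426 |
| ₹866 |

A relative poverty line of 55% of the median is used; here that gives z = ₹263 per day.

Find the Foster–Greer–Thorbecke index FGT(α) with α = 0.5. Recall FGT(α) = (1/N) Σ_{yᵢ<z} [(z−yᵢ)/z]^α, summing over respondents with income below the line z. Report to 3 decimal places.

Incomes under z: ₹108, ₹126 (q = 2 of N = 6).
Gap ratios (z−y)/z: (263−108)/263 = 0.5894; (263−126)/263 = 0.5209.
Raised to α = 0.5: 0.76769; 0.72174.
Sum = 1.489436; FGT(0.5) = 1.489436 / 6 = 0.248.

0.248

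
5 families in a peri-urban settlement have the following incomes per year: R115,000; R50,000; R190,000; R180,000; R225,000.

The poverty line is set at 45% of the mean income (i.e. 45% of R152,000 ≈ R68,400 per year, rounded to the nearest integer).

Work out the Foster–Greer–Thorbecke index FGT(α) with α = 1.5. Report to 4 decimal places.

0.0279

Incomes under z: R50,000 (q = 1 of N = 5).
Relative gaps: (68400−50000)/68400 = 0.2690.
Raised to α = 1.5: 0.13952.
Sum = 0.139522; FGT(1.5) = 0.139522 / 5 = 0.0279.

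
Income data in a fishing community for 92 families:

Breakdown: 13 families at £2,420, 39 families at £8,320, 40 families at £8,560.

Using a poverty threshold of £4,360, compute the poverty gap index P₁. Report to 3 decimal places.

0.063

Incomes under z: 13×£2,420 (q = 13 of N = 92).
Gap ratios (z−y)/z: (4360−2420)/4360 = 0.4450 (×13).
Σ = 5.784404. Dividing by the full population N = 92 gives P₁ = 0.063.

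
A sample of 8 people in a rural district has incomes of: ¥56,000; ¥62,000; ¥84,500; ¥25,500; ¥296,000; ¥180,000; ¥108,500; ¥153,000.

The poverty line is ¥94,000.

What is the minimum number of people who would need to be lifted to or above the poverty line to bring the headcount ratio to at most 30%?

4 of the 8 people are poor, so H = 4/8 = 0.500.
A headcount ratio of at most 30% allows at most ⌊0.30 × 8⌋ = 2 poor people.
So at least 4 − 2 = 2 must be lifted.

2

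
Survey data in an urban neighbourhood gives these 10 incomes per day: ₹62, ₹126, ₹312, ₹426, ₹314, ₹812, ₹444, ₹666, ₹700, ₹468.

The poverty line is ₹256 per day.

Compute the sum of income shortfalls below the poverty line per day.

Below the line: ₹62, ₹126 (q = 2 of N = 10).
Individual gaps: 256−62 = 194; 256−126 = 130.
Aggregate gap = ₹324.

₹324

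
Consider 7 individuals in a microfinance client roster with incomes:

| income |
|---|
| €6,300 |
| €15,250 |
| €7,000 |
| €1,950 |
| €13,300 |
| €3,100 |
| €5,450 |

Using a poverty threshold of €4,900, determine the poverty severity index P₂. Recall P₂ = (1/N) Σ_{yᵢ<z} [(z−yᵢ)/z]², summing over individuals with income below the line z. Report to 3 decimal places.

0.071

Below the line: €1,950, €3,100 (q = 2 of N = 7).
Gap ratios (z−y)/z: (4900−1950)/4900 = 0.6020; (4900−3100)/4900 = 0.3673.
Squared: 0.3625; 0.1349.
Sum = 0.497397; P₂ = 0.497397 / 7 = 0.071.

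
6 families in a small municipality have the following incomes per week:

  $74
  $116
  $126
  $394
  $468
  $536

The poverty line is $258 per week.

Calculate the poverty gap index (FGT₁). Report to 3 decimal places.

0.296

Below z: $74, $116, $126 (q = 3 of N = 6).
Gap ratios (z−y)/z: (258−74)/258 = 0.7132; (258−116)/258 = 0.5504; (258−126)/258 = 0.5116.
Σ = 1.775194. Dividing by the full population N = 6 gives P₁ = 0.296.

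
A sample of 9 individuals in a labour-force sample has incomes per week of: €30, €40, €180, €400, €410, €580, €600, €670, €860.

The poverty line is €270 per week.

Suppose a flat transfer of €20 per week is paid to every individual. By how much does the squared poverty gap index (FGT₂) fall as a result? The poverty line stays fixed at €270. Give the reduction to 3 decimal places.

Before: below the line — €30, €40, €180; squared poverty gap index (FGT₂) = 0.18077.
After the €20 transfer: below the line — €50, €60, €200; squared poverty gap index (FGT₂) = 0.14845.
Reduction = 0.18077 − 0.14845 = 0.032.

0.032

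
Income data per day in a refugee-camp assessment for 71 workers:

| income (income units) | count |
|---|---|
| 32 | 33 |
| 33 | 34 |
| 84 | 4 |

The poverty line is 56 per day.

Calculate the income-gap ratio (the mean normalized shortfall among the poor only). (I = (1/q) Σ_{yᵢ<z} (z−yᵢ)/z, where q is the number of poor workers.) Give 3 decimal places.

Incomes under z: 33×32, 34×33 (q = 67 of N = 71).
Relative gaps: 0.4286 (×33), 0.4107 (×34); sum = 28.107143.
The income-gap ratio divides by q (the poor only): 28.107143 / 67 = 0.420.

0.420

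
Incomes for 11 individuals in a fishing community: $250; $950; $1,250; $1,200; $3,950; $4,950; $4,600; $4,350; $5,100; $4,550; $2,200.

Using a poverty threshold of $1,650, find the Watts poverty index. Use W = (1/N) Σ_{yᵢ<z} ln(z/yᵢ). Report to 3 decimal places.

Poor units: $250, $950, $1,200, $1,250 (q = 4 of N = 11).
ln(z/y) terms: ln(1650/250) = 1.8871; ln(1650/950) = 0.5521; ln(1650/1200) = 0.3185; ln(1650/1250) = 0.2776.
W = 3.035224 / 11 = 0.276.

0.276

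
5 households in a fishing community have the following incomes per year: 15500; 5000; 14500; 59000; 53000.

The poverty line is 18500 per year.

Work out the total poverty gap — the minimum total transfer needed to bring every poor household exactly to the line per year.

Poor units: 5000, 14500, 15500 (q = 3 of N = 5).
Individual gaps: 18500−5000 = 13500; 18500−14500 = 4000; 18500−15500 = 3000.
Aggregate gap = 20500.

20500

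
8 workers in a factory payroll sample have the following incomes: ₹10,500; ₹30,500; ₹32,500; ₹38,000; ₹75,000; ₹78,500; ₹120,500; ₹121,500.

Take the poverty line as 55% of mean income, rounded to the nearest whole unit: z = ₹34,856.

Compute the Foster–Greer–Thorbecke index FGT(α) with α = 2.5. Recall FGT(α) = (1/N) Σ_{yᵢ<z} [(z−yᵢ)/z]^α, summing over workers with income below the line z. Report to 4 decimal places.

0.0519

Below the line: ₹10,500, ₹30,500, ₹32,500 (q = 3 of N = 8).
Gap ratios (z−y)/z: (34856−10500)/34856 = 0.6988; (34856−30500)/34856 = 0.1250; (34856−32500)/34856 = 0.0676.
Raised to α = 2.5: 0.40815; 0.00552; 0.00119.
Sum = 0.414860; FGT(2.5) = 0.414860 / 8 = 0.0519.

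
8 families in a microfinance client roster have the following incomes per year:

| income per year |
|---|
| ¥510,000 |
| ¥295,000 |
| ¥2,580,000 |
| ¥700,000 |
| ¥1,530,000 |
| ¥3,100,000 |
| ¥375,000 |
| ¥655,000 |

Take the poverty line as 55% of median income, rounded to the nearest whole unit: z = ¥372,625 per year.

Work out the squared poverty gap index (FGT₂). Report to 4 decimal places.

0.0054

Incomes under z: ¥295,000 (q = 1 of N = 8).
Relative gaps: (372625−295000)/372625 = 0.2083.
Squared: 0.0434.
Sum = 0.043397; P₂ = 0.043397 / 8 = 0.0054.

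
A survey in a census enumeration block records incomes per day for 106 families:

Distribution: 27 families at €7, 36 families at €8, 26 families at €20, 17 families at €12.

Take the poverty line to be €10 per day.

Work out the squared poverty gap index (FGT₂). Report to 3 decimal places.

0.037

Poor units: 27×€7, 36×€8 (q = 63 of N = 106).
Relative gaps: (10−7)/10 = 0.3000 (×27); (10−8)/10 = 0.2000 (×36).
Squared: 0.0900 (×27); 0.0400 (×36).
Sum = 3.870000; P₂ = 3.870000 / 106 = 0.037.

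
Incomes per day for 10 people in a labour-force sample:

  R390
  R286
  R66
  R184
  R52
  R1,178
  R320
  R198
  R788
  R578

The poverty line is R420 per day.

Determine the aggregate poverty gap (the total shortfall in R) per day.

Poor units: R52, R66, R184, R198, R286, R320, R390 (q = 7 of N = 10).
Individual gaps: 420−52 = 368; 420−66 = 354; 420−184 = 236; 420−198 = 222; 420−286 = 134; 420−320 = 100; 420−390 = 30.
Aggregate gap = R1,444.

R1,444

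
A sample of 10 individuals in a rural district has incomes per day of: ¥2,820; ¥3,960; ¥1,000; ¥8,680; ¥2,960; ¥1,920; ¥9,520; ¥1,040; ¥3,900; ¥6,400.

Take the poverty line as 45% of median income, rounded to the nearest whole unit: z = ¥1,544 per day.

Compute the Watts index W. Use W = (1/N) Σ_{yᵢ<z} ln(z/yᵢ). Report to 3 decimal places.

0.083

Poor units: ¥1,000, ¥1,040 (q = 2 of N = 10).
ln(z/y) terms: ln(1544/1000) = 0.4344; ln(1544/1040) = 0.3952.
W = 0.829532 / 10 = 0.083.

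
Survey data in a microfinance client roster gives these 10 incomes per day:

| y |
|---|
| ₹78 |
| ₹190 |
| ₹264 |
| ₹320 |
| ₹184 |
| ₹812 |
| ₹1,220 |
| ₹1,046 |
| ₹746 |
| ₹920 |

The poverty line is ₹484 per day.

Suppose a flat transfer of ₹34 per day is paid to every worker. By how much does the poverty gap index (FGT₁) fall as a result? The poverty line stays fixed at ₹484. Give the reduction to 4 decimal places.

0.0351

Before: below the line — ₹78, ₹184, ₹190, ₹264, ₹320; poverty gap index (FGT₁) = 0.285950.
After the ₹34 transfer: below the line — ₹112, ₹218, ₹224, ₹298, ₹354; poverty gap index (FGT₁) = 0.250826.
Reduction = 0.285950 − 0.250826 = 0.0351.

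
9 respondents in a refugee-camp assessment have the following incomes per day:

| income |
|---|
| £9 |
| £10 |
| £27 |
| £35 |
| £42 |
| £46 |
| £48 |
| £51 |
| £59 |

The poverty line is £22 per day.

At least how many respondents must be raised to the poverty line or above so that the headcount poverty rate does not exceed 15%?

2 of the 9 respondents are poor, so H = 2/9 = 0.222.
A headcount ratio of at most 15% allows at most ⌊0.15 × 9⌋ = 1 poor respondents.
So at least 2 − 1 = 1 must be lifted.

1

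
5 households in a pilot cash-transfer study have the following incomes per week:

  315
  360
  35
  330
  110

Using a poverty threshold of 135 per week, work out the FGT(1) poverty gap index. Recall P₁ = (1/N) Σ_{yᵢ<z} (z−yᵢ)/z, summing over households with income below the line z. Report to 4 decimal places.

0.1852

Below the line: 35, 110 (q = 2 of N = 5).
Gap ratios (z−y)/z: (135−35)/135 = 0.7407; (135−110)/135 = 0.1852.
Σ = 0.925926. Dividing by the full population N = 5 gives P₁ = 0.1852.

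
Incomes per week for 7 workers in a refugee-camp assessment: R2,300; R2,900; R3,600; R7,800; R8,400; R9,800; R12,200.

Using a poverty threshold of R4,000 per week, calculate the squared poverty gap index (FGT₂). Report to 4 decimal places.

0.0380

Poor units: R2,300, R2,900, R3,600 (q = 3 of N = 7).
Shortfall ratios: (4000−2300)/4000 = 0.4250; (4000−2900)/4000 = 0.2750; (4000−3600)/4000 = 0.1000.
Squared: 0.1806; 0.0756; 0.0100.
Sum = 0.266250; P₂ = 0.266250 / 7 = 0.0380.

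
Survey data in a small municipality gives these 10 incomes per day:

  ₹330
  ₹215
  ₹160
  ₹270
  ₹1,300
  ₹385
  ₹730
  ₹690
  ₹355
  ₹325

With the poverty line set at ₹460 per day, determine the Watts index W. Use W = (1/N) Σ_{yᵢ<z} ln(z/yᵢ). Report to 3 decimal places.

0.347

Below the line: ₹160, ₹215, ₹270, ₹325, ₹330, ₹355, ₹385 (q = 7 of N = 10).
ln(z/y) terms: ln(460/160) = 1.0561; ln(460/215) = 0.7606; ln(460/270) = 0.5328; ln(460/325) = 0.3474; ln(460/330) = 0.3321; ln(460/355) = 0.2591; ln(460/385) = 0.1780.
W = 3.466073 / 10 = 0.347.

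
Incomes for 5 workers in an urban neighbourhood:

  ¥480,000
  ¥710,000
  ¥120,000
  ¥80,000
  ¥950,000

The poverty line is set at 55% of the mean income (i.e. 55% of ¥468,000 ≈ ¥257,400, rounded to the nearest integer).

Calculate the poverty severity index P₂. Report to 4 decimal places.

Poor units: ¥80,000, ¥120,000 (q = 2 of N = 5).
Shortfall ratios: (257400−80000)/257400 = 0.6892; (257400−120000)/257400 = 0.5338.
Squared: 0.4750; 0.2849.
Sum = 0.759938; P₂ = 0.759938 / 5 = 0.1520.

0.1520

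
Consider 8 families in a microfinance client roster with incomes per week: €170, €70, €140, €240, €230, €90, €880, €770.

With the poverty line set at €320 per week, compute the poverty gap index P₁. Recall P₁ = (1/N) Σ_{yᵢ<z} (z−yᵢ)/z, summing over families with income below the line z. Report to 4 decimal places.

Poor units: €70, €90, €140, €170, €230, €240 (q = 6 of N = 8).
Shortfall ratios: (320−70)/320 = 0.7812; (320−90)/320 = 0.7188; (320−140)/320 = 0.5625; (320−170)/320 = 0.4688; (320−230)/320 = 0.2812; (320−240)/320 = 0.2500.
Sum of shortfalls = 3.062500; P₁ averages over all N: 3.062500 / 8 = 0.3828.

0.3828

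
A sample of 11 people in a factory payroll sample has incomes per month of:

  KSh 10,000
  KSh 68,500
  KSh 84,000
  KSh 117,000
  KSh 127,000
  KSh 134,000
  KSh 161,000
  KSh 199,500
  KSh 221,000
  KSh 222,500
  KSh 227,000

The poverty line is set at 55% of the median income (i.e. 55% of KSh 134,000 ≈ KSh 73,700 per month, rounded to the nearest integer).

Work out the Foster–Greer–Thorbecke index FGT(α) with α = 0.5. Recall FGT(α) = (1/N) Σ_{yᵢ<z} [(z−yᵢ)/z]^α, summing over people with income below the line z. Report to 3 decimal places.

0.109

Below z: KSh 10,000, KSh 68,500 (q = 2 of N = 11).
Shortfall ratios: (73700−10000)/73700 = 0.8643; (73700−68500)/73700 = 0.0706.
Raised to α = 0.5: 0.92969; 0.26562.
Sum = 1.195310; FGT(0.5) = 1.195310 / 11 = 0.109.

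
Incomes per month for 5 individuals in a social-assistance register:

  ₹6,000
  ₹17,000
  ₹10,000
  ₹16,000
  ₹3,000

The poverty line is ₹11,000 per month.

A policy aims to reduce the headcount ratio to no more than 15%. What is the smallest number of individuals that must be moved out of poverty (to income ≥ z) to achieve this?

3

3 of the 5 individuals are poor, so H = 3/5 = 0.600.
A headcount ratio of at most 15% allows at most ⌊0.15 × 5⌋ = 0 poor individuals.
So at least 3 − 0 = 3 must be lifted.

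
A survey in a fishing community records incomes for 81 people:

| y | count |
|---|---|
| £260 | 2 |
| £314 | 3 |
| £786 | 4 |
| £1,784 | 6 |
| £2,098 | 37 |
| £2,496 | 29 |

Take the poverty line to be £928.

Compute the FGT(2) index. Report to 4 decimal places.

0.0302

Poor units: 2×£260, 3×£314, 4×£786 (q = 9 of N = 81).
Relative gaps: (928−260)/928 = 0.7198 (×2); (928−314)/928 = 0.6616 (×3); (928−786)/928 = 0.1530 (×4).
Squared: 0.5182 (×2); 0.4378 (×3); 0.0234 (×4).
Sum = 2.443255; P₂ = 2.443255 / 81 = 0.0302.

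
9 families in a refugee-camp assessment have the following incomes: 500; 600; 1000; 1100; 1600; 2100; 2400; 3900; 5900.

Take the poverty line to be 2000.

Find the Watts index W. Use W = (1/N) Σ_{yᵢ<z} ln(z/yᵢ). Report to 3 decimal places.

0.456

Poor units: 500, 600, 1000, 1100, 1600 (q = 5 of N = 9).
Log gaps: ln(2000/500) = 1.3863; ln(2000/600) = 1.2040; ln(2000/1000) = 0.6931; ln(2000/1100) = 0.5978; ln(2000/1600) = 0.2231.
W = 4.104395 / 9 = 0.456.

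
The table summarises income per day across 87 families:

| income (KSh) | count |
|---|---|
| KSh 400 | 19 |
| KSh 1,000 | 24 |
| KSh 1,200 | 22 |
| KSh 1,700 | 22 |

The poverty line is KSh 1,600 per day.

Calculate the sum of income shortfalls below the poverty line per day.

Below the line: 19×KSh 400, 24×KSh 1,000, 22×KSh 1,200 (q = 65 of N = 87).
Individual gaps: 19×(1600−400) = 22800; 24×(1600−1000) = 14400; 22×(1600−1200) = 8800.
Aggregate gap = KSh 46,000.

KSh 46,000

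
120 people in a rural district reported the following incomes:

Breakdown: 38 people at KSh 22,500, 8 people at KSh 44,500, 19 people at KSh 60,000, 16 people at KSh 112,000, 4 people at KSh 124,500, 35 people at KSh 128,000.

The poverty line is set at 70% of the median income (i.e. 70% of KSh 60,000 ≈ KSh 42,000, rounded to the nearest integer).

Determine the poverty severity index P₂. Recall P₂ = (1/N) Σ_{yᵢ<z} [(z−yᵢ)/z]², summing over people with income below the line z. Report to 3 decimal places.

0.068

Incomes under z: 38×KSh 22,500 (q = 38 of N = 120).
Shortfall ratios: (42000−22500)/42000 = 0.4643 (×38).
Squared: 0.2156 (×38).
Sum = 8.191327; P₂ = 8.191327 / 120 = 0.068.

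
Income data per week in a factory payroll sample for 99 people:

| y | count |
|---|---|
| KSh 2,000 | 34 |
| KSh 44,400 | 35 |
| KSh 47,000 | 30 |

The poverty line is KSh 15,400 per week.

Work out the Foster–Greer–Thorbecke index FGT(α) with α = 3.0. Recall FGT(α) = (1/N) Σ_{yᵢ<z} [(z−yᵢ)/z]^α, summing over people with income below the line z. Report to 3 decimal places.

Incomes under z: 34×KSh 2,000 (q = 34 of N = 99).
Relative gaps: (15400−2000)/15400 = 0.8701 (×34).
Raised to α = 3.0: 0.65880 (×34).
Sum = 22.399130; FGT(3.0) = 22.399130 / 99 = 0.226.

0.226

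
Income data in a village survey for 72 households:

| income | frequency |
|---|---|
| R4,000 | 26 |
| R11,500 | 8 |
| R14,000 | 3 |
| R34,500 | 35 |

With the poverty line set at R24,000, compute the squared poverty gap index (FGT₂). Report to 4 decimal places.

Below the line: 26×R4,000, 8×R11,500, 3×R14,000 (q = 37 of N = 72).
Shortfall ratios: (24000−4000)/24000 = 0.8333 (×26); (24000−11500)/24000 = 0.5208 (×8); (24000−14000)/24000 = 0.4167 (×3).
Squared: 0.6944 (×26); 0.2713 (×8); 0.1736 (×3).
Sum = 20.746528; P₂ = 20.746528 / 72 = 0.2881.

0.2881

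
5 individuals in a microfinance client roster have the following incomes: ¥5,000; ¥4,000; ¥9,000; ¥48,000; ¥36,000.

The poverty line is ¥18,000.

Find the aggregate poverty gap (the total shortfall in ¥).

Poor units: ¥4,000, ¥5,000, ¥9,000 (q = 3 of N = 5).
Individual gaps: 18000−4000 = 14000; 18000−5000 = 13000; 18000−9000 = 9000.
Aggregate gap = ¥36,000.

¥36,000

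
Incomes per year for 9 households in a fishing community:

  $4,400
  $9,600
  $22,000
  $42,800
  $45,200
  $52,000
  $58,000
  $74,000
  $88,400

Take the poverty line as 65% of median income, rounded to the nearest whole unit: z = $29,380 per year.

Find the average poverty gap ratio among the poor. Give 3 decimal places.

0.592

Incomes under z: $4,400, $9,600, $22,000 (q = 3 of N = 9).
Shortfall ratios (z−y)/z: 0.8502, 0.6732, 0.2512; sum = 1.774677.
The income-gap ratio divides by q (the poor only): 1.774677 / 3 = 0.592.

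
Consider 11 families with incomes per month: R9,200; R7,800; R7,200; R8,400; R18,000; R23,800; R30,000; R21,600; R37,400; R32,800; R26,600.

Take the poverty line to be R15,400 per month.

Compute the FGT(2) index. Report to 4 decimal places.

Below z: R7,200, R7,800, R8,400, R9,200 (q = 4 of N = 11).
Relative gaps: (15400−7200)/15400 = 0.5325; (15400−7800)/15400 = 0.4935; (15400−8400)/15400 = 0.4545; (15400−9200)/15400 = 0.4026.
Squared: 0.2835; 0.2435; 0.2066; 0.1621.
Sum = 0.895767; P₂ = 0.895767 / 11 = 0.0814.

0.0814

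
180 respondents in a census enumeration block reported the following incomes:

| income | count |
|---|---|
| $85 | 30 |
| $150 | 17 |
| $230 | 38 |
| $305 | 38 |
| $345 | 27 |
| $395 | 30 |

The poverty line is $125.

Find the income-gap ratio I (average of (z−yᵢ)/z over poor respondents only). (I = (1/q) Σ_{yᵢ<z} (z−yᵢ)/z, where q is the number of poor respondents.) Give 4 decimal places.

0.3200

Poor units: 30×$85 (q = 30 of N = 180).
Shortfall ratios (z−y)/z: 0.3200 (×30); sum = 9.600000.
I averages over the q = 30 poor units only: 9.600000 / 30 = 0.3200.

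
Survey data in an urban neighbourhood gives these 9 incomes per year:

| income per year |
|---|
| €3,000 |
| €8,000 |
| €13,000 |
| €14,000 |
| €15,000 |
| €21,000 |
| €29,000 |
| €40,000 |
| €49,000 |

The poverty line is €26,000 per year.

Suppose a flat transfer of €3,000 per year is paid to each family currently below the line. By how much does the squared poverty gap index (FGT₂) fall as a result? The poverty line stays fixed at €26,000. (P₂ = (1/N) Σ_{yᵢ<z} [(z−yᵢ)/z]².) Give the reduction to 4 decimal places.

0.0720

Before: below the line — €3,000, €8,000, €13,000, €14,000, €15,000, €21,000; squared poverty gap index (FGT₂) = 0.215648.
After the €3,000 transfer: below the line — €6,000, €11,000, €16,000, €17,000, €18,000, €24,000; squared poverty gap index (FGT₂) = 0.143655.
Reduction = 0.215648 − 0.143655 = 0.0720.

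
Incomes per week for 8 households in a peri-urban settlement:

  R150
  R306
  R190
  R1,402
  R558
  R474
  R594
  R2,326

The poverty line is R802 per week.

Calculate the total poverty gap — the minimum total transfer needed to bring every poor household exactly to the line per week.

R2,540

Below z: R150, R190, R306, R474, R558, R594 (q = 6 of N = 8).
Individual gaps: 802−150 = 652; 802−190 = 612; 802−306 = 496; 802−474 = 328; 802−558 = 244; 802−594 = 208.
Aggregate gap = R2,540.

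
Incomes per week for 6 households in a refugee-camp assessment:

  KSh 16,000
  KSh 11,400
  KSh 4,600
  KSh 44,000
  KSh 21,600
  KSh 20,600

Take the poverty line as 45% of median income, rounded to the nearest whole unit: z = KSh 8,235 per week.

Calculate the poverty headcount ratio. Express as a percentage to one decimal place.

16.7%

1 of the 6 households have income below KSh 8,235.
H = 1/6 = 16.7%.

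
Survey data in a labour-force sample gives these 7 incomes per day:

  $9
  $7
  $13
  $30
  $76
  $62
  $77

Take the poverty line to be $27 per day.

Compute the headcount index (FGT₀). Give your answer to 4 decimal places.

0.4286

3 of the 7 people have income below $27.
H = 3/7 = 0.4286.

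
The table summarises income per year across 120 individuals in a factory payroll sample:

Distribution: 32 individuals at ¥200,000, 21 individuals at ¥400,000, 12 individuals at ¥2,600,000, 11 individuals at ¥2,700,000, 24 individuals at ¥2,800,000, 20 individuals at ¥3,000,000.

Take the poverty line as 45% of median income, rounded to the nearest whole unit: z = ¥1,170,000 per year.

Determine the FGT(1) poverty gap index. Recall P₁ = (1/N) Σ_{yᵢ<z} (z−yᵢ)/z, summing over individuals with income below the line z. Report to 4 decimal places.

Below the line: 32×¥200,000, 21×¥400,000 (q = 53 of N = 120).
Shortfall ratios: (1170000−200000)/1170000 = 0.8291 (×32); (1170000−400000)/1170000 = 0.6581 (×21).
Sum of shortfalls = 40.350427; P₁ averages over all N: 40.350427 / 120 = 0.3363.

0.3363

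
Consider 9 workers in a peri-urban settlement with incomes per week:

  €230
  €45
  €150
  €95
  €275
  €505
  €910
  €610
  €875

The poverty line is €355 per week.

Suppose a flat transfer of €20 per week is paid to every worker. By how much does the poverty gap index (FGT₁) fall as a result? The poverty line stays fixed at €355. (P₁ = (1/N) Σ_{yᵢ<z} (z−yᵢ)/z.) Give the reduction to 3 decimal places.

Before: below the line — €45, €95, €150, €230, €275; poverty gap index (FGT₁) = 0.30673.
After the €20 transfer: below the line — €65, €115, €170, €250, €295; poverty gap index (FGT₁) = 0.27543.
Reduction = 0.30673 − 0.27543 = 0.031.

0.031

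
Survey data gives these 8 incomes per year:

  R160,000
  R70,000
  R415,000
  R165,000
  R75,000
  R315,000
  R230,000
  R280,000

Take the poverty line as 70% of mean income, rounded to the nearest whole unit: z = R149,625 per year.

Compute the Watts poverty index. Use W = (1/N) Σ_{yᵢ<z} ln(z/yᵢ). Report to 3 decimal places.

Incomes under z: R70,000, R75,000 (q = 2 of N = 8).
ln(z/y) terms: ln(149625/70000) = 0.7596; ln(149625/75000) = 0.6906.
W = 1.450281 / 8 = 0.181.

0.181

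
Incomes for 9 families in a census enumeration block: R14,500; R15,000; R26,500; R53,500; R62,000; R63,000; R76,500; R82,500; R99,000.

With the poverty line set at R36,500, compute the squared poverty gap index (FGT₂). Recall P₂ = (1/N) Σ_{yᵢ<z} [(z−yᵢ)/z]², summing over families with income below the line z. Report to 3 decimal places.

Below z: R14,500, R15,000, R26,500 (q = 3 of N = 9).
Relative gaps: (36500−14500)/36500 = 0.6027; (36500−15000)/36500 = 0.5890; (36500−26500)/36500 = 0.2740.
Squared: 0.3633; 0.3470; 0.0751.
Sum = 0.785326; P₂ = 0.785326 / 9 = 0.087.

0.087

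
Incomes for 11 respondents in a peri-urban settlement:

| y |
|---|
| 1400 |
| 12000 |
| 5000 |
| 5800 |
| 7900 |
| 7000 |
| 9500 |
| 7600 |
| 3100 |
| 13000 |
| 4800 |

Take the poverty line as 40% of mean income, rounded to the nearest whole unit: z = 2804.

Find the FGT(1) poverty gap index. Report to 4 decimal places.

0.0455

Poor units: 1400 (q = 1 of N = 11).
Normalized shortfalls: (2804−1400)/2804 = 0.5007.
Σ = 0.500713. Dividing by the full population N = 11 gives P₁ = 0.0455.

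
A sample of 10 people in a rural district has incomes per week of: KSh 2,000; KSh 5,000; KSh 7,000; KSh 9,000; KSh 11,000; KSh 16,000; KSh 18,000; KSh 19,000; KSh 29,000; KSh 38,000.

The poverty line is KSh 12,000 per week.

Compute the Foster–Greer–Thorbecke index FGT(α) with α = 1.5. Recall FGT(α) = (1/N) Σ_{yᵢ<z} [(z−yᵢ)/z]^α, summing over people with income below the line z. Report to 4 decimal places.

0.1624

Incomes under z: KSh 2,000, KSh 5,000, KSh 7,000, KSh 9,000, KSh 11,000 (q = 5 of N = 10).
Normalized shortfalls: (12000−2000)/12000 = 0.8333; (12000−5000)/12000 = 0.5833; (12000−7000)/12000 = 0.4167; (12000−9000)/12000 = 0.2500; (12000−11000)/12000 = 0.0833.
Raised to α = 1.5: 0.76073; 0.44553; 0.26896; 0.12500; 0.02406.
Sum = 1.624267; FGT(1.5) = 1.624267 / 10 = 0.1624.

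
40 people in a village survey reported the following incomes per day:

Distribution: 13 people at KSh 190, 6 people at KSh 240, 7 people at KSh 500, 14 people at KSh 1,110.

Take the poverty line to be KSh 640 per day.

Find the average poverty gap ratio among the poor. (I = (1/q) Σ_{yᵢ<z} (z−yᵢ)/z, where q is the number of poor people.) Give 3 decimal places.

0.555

Incomes under z: 13×KSh 190, 6×KSh 240, 7×KSh 500 (q = 26 of N = 40).
Relative gaps: 0.7031 (×13), 0.6250 (×6), 0.2188 (×7); sum = 14.421875.
I averages over the q = 26 poor units only: 14.421875 / 26 = 0.555.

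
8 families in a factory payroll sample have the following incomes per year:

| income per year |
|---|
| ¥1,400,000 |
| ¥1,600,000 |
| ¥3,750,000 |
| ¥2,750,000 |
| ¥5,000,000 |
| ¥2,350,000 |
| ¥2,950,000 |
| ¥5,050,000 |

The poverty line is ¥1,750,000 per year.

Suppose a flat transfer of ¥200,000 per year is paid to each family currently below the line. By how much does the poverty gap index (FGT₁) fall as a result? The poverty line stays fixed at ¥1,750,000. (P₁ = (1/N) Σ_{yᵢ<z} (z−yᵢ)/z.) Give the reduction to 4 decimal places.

Before: below the line — ¥1,400,000, ¥1,600,000; poverty gap index (FGT₁) = 0.035714.
After the ¥200,000 transfer: below the line — ¥1,600,000; poverty gap index (FGT₁) = 0.010714.
Reduction = 0.035714 − 0.010714 = 0.0250.

0.0250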